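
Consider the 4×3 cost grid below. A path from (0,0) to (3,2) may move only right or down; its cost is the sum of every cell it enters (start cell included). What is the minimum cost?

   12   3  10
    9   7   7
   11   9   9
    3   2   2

35

Cheapest: (0,0) → (0,1) → (1,1) → (2,1) → (3,1) → (3,2)
  12 + 3 + 7 + 9 + 2 + 2 = 35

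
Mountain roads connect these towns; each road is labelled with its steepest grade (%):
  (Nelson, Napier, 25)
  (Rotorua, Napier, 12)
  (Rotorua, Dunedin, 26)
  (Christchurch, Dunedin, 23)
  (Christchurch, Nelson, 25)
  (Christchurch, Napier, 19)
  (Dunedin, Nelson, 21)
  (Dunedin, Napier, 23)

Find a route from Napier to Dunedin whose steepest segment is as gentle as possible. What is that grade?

Comparing a few candidate routes:
Napier→Christchurch→Nelson→Dunedin: max(19, 25, 21) = 25
Napier→Christchurch→Dunedin: max(19, 23) = 23
Napier→Nelson→Christchurch→Dunedin: max(25, 25, 23) = 25
Napier→Nelson→Dunedin: max(25, 21) = 25
Napier→Dunedin: max(23) = 23
Best route has worst link 23%.

23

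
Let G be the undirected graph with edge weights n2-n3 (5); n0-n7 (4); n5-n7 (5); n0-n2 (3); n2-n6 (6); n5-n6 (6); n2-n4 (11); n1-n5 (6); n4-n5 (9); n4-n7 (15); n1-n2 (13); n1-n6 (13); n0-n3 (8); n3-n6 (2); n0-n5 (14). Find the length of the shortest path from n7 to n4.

Some routes from n7 to n4:
n7 → n0 → n3 → n2 → n4: 4 + 8 + 5 + 11 = 28
n7 → n0 → n2 → n4: 4 + 3 + 11 = 18
n7 → n5 → n4: 5 + 9 = 14
n7 → n4: 15
n7 → n0 → n5 → n4: 4 + 14 + 9 = 27
n7 → n0 → n2 → n6 → n5 → n4: 4 + 3 + 6 + 6 + 9 = 28
Best route has total 14.

14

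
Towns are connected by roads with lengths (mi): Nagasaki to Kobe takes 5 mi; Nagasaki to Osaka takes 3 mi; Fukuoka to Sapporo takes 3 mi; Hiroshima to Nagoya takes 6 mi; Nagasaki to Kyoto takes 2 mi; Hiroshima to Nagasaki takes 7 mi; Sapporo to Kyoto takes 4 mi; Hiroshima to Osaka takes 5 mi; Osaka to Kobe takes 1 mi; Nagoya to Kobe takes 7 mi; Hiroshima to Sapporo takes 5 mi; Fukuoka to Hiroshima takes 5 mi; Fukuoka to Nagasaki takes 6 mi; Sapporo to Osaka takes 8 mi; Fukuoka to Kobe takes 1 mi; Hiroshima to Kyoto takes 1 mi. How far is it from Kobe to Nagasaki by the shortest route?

Checking several routes:
Kobe → Fukuoka → Nagasaki: 1 + 6 = 7
Kobe → Osaka → Hiroshima → Kyoto → Nagasaki: 1 + 5 + 1 + 2 = 9
Kobe → Fukuoka → Hiroshima → Kyoto → Nagasaki: 1 + 5 + 1 + 2 = 9
Kobe → Nagasaki: 5
Kobe → Osaka → Nagasaki: 1 + 3 = 4
Best route has total 4 mi.

4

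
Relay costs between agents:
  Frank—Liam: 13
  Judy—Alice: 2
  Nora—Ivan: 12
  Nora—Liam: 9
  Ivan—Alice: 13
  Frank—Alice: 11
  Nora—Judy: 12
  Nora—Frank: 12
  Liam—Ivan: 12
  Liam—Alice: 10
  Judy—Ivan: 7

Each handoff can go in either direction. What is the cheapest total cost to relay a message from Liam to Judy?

A few of the Liam→Judy routes:
Liam→Ivan→Alice→Judy: 12 + 13 + 2 = 27
Liam→Ivan→Judy: 12 + 7 = 19
Liam→Alice→Judy: 10 + 2 = 12
Liam→Frank→Alice→Judy: 13 + 11 + 2 = 26
Liam→Nora→Judy: 9 + 12 = 21
Best route has total 12.

12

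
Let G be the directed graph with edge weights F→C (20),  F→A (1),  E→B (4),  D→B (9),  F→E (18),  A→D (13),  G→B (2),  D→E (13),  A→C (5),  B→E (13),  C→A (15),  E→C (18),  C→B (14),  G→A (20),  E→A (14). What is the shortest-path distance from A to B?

19

Some routes from A to B:
A→D→B: 13 + 9 = 22
A→C→B: 5 + 14 = 19
A→D→E→B: 13 + 13 + 4 = 30
The minimum is 19.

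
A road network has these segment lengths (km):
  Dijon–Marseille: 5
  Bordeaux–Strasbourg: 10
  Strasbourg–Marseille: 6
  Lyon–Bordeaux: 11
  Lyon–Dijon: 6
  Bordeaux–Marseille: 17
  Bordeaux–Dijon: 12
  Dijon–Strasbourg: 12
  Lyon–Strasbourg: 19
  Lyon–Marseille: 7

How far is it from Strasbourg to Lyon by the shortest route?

13

Checking several routes:
Strasbourg→Marseille→Lyon: 6 + 7 = 13
Strasbourg→Marseille→Dijon→Lyon: 6 + 5 + 6 = 17
Strasbourg→Dijon→Lyon: 12 + 6 = 18
Strasbourg→Lyon: 19
Strasbourg→Bordeaux→Lyon: 10 + 11 = 21
The minimum is 13 km.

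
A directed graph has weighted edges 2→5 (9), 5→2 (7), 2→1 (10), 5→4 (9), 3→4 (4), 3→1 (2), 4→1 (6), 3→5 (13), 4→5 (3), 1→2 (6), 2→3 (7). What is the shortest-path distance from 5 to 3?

14

Paths from 5 to 3:
5-4-1-2-3: 9 + 6 + 6 + 7 = 28
5-2-3: 7 + 7 = 14
Best route has total 14.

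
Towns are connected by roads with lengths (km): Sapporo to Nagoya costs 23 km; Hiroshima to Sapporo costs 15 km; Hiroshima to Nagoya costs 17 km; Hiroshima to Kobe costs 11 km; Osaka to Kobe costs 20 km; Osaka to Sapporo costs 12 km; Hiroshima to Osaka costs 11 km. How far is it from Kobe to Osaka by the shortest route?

Paths from Kobe to Osaka:
Kobe - Hiroshima - Osaka: 11 + 11 = 22
Kobe - Hiroshima - Sapporo - Osaka: 11 + 15 + 12 = 38
Kobe - Osaka: 20
Kobe - Hiroshima - Nagoya - Sapporo - Osaka: 11 + 17 + 23 + 12 = 63
Best route has total 20 km.

20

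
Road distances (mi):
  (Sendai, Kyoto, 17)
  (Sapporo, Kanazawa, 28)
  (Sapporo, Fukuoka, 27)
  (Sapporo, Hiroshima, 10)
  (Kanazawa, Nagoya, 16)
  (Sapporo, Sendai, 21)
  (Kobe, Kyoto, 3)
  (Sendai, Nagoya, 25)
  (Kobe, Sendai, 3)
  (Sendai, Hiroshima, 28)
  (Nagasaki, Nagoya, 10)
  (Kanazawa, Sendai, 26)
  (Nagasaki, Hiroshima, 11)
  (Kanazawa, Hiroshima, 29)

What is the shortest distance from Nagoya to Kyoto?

Checking several routes:
Nagoya → Nagasaki → Hiroshima → Sendai → Kobe → Kyoto: 10 + 11 + 28 + 3 + 3 = 55
Nagoya → Sendai → Kobe → Kyoto: 25 + 3 + 3 = 31
Nagoya → Sendai → Kyoto: 25 + 17 = 42
Nagoya → Kanazawa → Sendai → Kyoto: 16 + 26 + 17 = 59
Nagoya → Kanazawa → Sendai → Kobe → Kyoto: 16 + 26 + 3 + 3 = 48
Nagoya → Nagasaki → Hiroshima → Sapporo → Sendai → Kobe → Kyoto: 10 + 11 + 10 + 21 + 3 + 3 = 58
The minimum is 31 mi.

31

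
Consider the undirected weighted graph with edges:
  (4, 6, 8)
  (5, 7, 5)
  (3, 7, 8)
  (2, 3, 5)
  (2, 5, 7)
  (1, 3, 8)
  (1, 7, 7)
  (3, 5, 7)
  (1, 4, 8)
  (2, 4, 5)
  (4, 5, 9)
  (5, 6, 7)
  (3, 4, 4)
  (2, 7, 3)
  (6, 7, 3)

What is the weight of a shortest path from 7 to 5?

Some routes from 7 to 5:
7 -> 6 -> 5: 3 + 7 = 10
7 -> 2 -> 5: 3 + 7 = 10
7 -> 5: 5
The minimum is 5.

5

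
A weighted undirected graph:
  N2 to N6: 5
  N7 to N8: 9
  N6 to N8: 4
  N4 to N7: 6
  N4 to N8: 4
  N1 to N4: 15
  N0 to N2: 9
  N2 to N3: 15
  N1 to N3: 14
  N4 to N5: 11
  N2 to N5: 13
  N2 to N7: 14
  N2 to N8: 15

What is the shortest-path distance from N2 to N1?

Some routes from N2 to N1:
N2-N6-N8-N7-N4-N1: 5 + 4 + 9 + 6 + 15 = 39
N2-N6-N8-N4-N1: 5 + 4 + 4 + 15 = 28
N2-N5-N4-N1: 13 + 11 + 15 = 39
N2-N8-N4-N1: 15 + 4 + 15 = 34
N2-N3-N1: 15 + 14 = 29
N2-N7-N4-N1: 14 + 6 + 15 = 35
The minimum is 28.

28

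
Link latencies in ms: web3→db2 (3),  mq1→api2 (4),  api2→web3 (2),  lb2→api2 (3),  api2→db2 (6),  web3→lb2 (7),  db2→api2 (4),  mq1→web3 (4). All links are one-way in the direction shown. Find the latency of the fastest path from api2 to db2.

Candidate routes:
api2-web3-db2: 2 + 3 = 5
api2-db2: 6
Shortest: 5 ms.

5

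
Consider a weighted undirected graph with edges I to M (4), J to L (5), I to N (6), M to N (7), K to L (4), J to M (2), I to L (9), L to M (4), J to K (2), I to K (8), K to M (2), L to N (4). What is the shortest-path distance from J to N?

9

Some routes from J to N:
J-K-L-N: 2 + 4 + 4 = 10
J-M-N: 2 + 7 = 9
J-K-M-N: 2 + 2 + 7 = 11
J-L-N: 5 + 4 = 9
J-M-L-N: 2 + 4 + 4 = 10
Shortest: 9.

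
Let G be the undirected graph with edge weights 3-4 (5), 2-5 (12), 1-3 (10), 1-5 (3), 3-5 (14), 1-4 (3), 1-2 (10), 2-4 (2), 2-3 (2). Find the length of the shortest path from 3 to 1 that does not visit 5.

7

Some routes from 3 to 1 avoiding 5:
3-1: 10
3-2-4-1: 2 + 2 + 3 = 7
3-4-1: 5 + 3 = 8
The minimum is 7.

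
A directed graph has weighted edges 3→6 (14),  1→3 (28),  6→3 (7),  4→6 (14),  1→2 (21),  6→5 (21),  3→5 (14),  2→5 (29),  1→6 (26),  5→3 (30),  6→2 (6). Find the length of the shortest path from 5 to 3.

Candidate routes:
5-3: 30
Best route has total 30.

30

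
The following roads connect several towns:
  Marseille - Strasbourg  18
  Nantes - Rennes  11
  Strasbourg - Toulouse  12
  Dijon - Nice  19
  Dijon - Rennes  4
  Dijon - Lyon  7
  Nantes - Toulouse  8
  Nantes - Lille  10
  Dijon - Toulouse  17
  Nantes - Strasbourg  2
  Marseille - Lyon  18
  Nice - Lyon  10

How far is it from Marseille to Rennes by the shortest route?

29

Checking several routes:
Marseille - Strasbourg - Nantes - Toulouse - Dijon - Rennes: 18 + 2 + 8 + 17 + 4 = 49
Marseille - Strasbourg - Nantes - Rennes: 18 + 2 + 11 = 31
Marseille - Lyon - Dijon - Rennes: 18 + 7 + 4 = 29
The minimum is 29.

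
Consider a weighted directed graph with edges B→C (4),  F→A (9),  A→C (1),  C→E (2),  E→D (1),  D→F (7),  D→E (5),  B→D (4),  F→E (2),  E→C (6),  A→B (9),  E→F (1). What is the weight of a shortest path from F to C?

Paths from F to C:
F - A - C: 9 + 1 = 10
F - A - B - C: 9 + 9 + 4 = 22
F - A - B - D - E - C: 9 + 9 + 4 + 5 + 6 = 33
F - E - C: 2 + 6 = 8
The minimum is 8.

8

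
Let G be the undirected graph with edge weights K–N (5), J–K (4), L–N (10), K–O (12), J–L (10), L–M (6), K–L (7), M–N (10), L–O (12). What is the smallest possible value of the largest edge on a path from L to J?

Routes from L to J:
L → O → K → J: max(12, 12, 4) = 12
L → K → J: max(7, 4) = 7
L → J: max(10) = 10
L → M → N → K → J: max(6, 10, 5, 4) = 10
L → N → K → J: max(10, 5, 4) = 10
Smallest bottleneck: 7.

7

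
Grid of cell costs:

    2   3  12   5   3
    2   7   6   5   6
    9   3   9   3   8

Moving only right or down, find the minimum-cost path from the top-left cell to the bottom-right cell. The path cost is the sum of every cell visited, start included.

33

Path (0,0) -> (1,0) -> (1,1) -> (1,2) -> (1,3) -> (2,3) -> (2,4): 2 + 2 + 7 + 6 + 5 + 3 + 8 = 33.
For comparison, the top-then-right route costs 39.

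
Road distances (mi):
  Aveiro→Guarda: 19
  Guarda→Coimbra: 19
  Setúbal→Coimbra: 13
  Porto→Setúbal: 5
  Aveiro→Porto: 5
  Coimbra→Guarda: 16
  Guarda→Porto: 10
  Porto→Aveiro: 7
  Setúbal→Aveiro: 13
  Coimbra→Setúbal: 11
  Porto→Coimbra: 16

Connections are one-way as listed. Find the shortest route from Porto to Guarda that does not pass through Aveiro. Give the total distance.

32

Candidate routes:
Porto - Setúbal - Coimbra - Guarda: 5 + 13 + 16 = 34
Porto - Coimbra - Guarda: 16 + 16 = 32
Best route has total 32 mi.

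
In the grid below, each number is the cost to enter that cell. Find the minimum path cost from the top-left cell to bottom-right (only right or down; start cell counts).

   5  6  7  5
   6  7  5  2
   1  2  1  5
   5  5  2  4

21

Path (0,0) -> (1,0) -> (2,0) -> (2,1) -> (2,2) -> (3,2) -> (3,3): 5 + 6 + 1 + 2 + 1 + 2 + 4 = 21.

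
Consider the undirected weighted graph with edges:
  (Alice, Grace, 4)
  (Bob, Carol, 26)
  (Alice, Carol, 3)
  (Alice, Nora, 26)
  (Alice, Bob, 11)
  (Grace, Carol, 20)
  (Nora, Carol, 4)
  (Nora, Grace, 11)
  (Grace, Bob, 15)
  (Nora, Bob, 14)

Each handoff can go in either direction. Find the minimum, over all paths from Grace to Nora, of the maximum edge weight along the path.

4

A few of the Grace→Nora routes:
Grace - Alice - Carol - Nora: max(4, 3, 4) = 4
Grace - Nora: max(11) = 11
Grace - Alice - Bob - Nora: max(4, 11, 14) = 14
Grace - Bob - Nora: max(15, 14) = 15
Grace - Bob - Alice - Carol - Nora: max(15, 11, 3, 4) = 15
Smallest bottleneck: 4.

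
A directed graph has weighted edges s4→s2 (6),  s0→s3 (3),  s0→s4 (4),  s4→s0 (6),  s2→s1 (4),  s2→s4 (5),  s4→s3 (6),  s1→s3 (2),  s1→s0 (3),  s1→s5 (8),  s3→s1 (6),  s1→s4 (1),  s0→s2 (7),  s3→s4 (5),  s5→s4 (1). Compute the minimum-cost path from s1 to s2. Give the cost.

7

Checking several routes:
s1 - s4 - s2: 1 + 6 = 7
s1 - s0 - s4 - s2: 3 + 4 + 6 = 13
s1 - s0 - s2: 3 + 7 = 10
s1 - s3 - s4 - s2: 2 + 5 + 6 = 13
Shortest: 7.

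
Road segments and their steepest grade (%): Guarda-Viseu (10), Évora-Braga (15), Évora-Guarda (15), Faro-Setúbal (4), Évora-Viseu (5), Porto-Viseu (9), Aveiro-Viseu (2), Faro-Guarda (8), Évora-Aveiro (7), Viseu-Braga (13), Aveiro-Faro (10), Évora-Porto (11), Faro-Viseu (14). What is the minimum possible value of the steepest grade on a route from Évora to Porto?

9

Comparing a few candidate routes:
Évora→Aveiro→Faro→Guarda→Viseu→Porto: max(7, 10, 8, 10, 9) = 10
Évora→Viseu→Porto: max(5, 9) = 9
Évora→Aveiro→Viseu→Porto: max(7, 2, 9) = 9
Évora→Porto: max(11) = 11
Évora→Aveiro→Faro→Viseu→Porto: max(7, 10, 14, 9) = 14
Évora→Guarda→Viseu→Porto: max(15, 10, 9) = 15
The minimum achievable maximum is 9%.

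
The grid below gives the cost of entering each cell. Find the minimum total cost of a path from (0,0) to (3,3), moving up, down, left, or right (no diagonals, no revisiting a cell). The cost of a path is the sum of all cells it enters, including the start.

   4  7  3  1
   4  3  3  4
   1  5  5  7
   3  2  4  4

22

Take r0c0 → r1c0 → r2c0 → r3c0 → r3c1 → r3c2 → r3c3 for a total of 4 + 4 + 1 + 3 + 2 + 4 + 4 = 22.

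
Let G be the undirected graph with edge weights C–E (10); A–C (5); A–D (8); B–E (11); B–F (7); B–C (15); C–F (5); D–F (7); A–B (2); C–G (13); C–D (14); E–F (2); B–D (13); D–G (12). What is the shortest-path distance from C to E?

7

Checking several routes:
C→E: 10
C→A→B→F→E: 5 + 2 + 7 + 2 = 16
C→A→B→E: 5 + 2 + 11 = 18
C→F→E: 5 + 2 = 7
Best route has total 7.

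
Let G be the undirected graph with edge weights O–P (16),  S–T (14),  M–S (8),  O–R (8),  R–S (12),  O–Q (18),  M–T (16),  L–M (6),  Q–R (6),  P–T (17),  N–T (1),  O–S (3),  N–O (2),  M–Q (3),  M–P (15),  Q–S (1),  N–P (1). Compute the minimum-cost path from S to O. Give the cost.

3

Some routes from S to O:
S -> O: 3
S -> Q -> R -> O: 1 + 6 + 8 = 15
S -> T -> N -> O: 14 + 1 + 2 = 17
S -> Q -> O: 1 + 18 = 19
Best route has total 3.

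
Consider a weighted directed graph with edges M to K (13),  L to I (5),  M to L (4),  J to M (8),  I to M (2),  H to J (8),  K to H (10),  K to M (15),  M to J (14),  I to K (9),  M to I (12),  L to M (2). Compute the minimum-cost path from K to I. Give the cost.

24

Routes from K to I:
K→M→L→I: 15 + 4 + 5 = 24
K→H→J→M→L→I: 10 + 8 + 8 + 4 + 5 = 35
K→H→J→M→I: 10 + 8 + 8 + 12 = 38
K→M→I: 15 + 12 = 27
Best route has total 24.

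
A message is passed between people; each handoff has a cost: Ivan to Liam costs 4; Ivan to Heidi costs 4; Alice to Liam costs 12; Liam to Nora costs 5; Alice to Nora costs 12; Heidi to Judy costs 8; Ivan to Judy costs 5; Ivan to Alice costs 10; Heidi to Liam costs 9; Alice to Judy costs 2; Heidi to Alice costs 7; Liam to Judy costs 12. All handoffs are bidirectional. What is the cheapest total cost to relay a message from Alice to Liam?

11

Checking several routes:
Alice - Judy - Ivan - Liam: 2 + 5 + 4 = 11
Alice - Ivan - Liam: 10 + 4 = 14
Alice - Judy - Liam: 2 + 12 = 14
Alice - Liam: 12
Best route has total 11.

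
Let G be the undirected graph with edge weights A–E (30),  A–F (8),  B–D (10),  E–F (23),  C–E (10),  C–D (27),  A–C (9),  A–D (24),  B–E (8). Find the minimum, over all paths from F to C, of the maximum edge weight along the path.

A few of the F→C routes:
F-A-D-B-E-C: max(8, 24, 10, 8, 10) = 24
F-A-C: max(8, 9) = 9
F-E-C: max(23, 10) = 23
F-E-B-D-C: max(23, 8, 10, 27) = 27
F-E-B-D-A-C: max(23, 8, 10, 24, 9) = 24
The minimum achievable maximum is 9.

9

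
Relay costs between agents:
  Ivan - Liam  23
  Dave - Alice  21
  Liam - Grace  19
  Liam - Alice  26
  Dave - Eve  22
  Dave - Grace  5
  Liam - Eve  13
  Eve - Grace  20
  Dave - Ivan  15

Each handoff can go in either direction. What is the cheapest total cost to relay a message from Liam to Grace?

19

Checking several routes:
Liam -> Eve -> Grace: 13 + 20 = 33
Liam -> Grace: 19
Liam -> Eve -> Dave -> Grace: 13 + 22 + 5 = 40
Shortest: 19.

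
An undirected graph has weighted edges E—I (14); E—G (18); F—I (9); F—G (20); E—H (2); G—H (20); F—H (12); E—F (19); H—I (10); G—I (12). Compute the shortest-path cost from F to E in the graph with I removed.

Candidate routes:
F → G → H → E: 20 + 20 + 2 = 42
F → G → E: 20 + 18 = 38
F → E: 19
F → H → E: 12 + 2 = 14
F → H → G → E: 12 + 20 + 18 = 50
Best route has total 14.

14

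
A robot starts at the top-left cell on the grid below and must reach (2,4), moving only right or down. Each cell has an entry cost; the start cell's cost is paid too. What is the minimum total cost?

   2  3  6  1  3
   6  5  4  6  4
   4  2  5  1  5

23

Take [0,0] → [0,1] → [1,1] → [2,1] → [2,2] → [2,3] → [2,4] for a total of 2 + 3 + 5 + 2 + 5 + 1 + 5 = 23.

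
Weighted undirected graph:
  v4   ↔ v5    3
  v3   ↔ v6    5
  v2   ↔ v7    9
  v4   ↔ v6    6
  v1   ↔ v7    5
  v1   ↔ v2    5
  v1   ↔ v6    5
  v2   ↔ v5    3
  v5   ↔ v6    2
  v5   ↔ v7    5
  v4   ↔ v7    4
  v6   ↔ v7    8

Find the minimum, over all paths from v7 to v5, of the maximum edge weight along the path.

4

Some routes from v7 to v5:
v7→v5: max(5) = 5
v7→v4→v5: max(4, 3) = 4
v7→v1→v2→v5: max(5, 5, 3) = 5
v7→v1→v6→v5: max(5, 5, 2) = 5
Smallest bottleneck: 4.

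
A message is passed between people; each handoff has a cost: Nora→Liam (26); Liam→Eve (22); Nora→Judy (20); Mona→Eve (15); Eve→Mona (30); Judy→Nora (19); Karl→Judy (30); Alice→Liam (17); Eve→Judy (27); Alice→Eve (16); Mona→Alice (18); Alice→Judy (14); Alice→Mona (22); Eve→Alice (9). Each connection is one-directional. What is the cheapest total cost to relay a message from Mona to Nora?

51

Paths from Mona to Nora:
Mona → Alice → Judy → Nora: 18 + 14 + 19 = 51
Mona → Alice → Eve → Judy → Nora: 18 + 16 + 27 + 19 = 80
Mona → Eve → Alice → Judy → Nora: 15 + 9 + 14 + 19 = 57
Mona → Alice → Liam → Eve → Judy → Nora: 18 + 17 + 22 + 27 + 19 = 103
Mona → Eve → Judy → Nora: 15 + 27 + 19 = 61
Best route has total 51.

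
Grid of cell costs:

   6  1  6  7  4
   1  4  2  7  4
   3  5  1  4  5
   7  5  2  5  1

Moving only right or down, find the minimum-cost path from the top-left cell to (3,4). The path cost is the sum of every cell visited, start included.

22

Take (0,0) → (0,1) → (1,1) → (1,2) → (2,2) → (3,2) → (3,3) → (3,4) for a total of 6 + 1 + 4 + 2 + 1 + 2 + 5 + 1 = 22.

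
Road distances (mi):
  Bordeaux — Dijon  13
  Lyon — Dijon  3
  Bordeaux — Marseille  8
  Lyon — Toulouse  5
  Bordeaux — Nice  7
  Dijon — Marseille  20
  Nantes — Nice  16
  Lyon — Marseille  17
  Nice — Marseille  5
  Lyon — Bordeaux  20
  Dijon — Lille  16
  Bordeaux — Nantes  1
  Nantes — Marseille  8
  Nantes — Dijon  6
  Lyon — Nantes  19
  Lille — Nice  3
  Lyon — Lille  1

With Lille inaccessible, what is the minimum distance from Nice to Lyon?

Checking several routes:
Nice -> Marseille -> Nantes -> Dijon -> Lyon: 5 + 8 + 6 + 3 = 22
Nice -> Marseille -> Lyon: 5 + 17 = 22
Nice -> Bordeaux -> Nantes -> Dijon -> Lyon: 7 + 1 + 6 + 3 = 17
Nice -> Bordeaux -> Dijon -> Lyon: 7 + 13 + 3 = 23
Nice -> Marseille -> Bordeaux -> Nantes -> Dijon -> Lyon: 5 + 8 + 1 + 6 + 3 = 23
Best route has total 17 mi.

17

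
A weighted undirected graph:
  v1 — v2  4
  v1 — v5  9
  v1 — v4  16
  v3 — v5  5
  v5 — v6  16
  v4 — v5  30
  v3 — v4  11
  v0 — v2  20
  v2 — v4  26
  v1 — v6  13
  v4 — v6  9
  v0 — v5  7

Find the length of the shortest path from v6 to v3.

20

Checking several routes:
v6 - v4 - v3: 9 + 11 = 20
v6 - v1 - v5 - v3: 13 + 9 + 5 = 27
v6 - v1 - v4 - v3: 13 + 16 + 11 = 40
v6 - v5 - v3: 16 + 5 = 21
v6 - v4 - v1 - v5 - v3: 9 + 16 + 9 + 5 = 39
v6 - v4 - v5 - v3: 9 + 30 + 5 = 44
The minimum is 20.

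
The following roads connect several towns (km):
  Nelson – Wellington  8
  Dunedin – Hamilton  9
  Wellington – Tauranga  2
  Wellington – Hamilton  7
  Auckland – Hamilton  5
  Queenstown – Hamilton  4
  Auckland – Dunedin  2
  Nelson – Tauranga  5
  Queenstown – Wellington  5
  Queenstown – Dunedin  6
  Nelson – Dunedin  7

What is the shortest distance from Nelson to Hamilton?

Checking several routes:
Nelson-Dunedin-Auckland-Hamilton: 7 + 2 + 5 = 14
Nelson-Tauranga-Wellington-Hamilton: 5 + 2 + 7 = 14
Nelson-Wellington-Hamilton: 8 + 7 = 15
The minimum is 14 km.

14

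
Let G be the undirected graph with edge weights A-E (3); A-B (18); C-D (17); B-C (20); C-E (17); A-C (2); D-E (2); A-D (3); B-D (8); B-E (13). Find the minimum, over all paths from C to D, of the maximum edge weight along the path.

3

A few of the C→D routes:
C - E - D: max(17, 2) = 17
C - A - E - D: max(2, 3, 2) = 3
C - A - D: max(2, 3) = 3
C - D: max(17) = 17
C - A - E - B - D: max(2, 3, 13, 8) = 13
The minimum achievable maximum is 3.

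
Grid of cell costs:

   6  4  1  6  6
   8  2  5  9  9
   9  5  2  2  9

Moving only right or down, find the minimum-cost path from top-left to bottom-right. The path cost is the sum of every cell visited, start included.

Cheapest: (0,0) -> (0,1) -> (0,2) -> (1,2) -> (2,2) -> (2,3) -> (2,4)
  6 + 4 + 1 + 5 + 2 + 2 + 9 = 29
For comparison, the top-then-right route costs 41.

29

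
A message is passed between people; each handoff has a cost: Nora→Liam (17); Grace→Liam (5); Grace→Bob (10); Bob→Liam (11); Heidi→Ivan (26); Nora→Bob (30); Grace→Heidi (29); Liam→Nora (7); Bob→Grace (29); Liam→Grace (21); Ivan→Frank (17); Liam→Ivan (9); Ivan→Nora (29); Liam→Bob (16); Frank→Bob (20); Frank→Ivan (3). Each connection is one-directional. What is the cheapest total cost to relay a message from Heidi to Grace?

92

Comparing a few candidate routes:
Heidi → Ivan → Nora → Bob → Liam → Grace: 26 + 29 + 30 + 11 + 21 = 117
Heidi → Ivan → Nora → Liam → Grace: 26 + 29 + 17 + 21 = 93
Heidi → Ivan → Nora → Bob → Grace: 26 + 29 + 30 + 29 = 114
Heidi → Ivan → Frank → Bob → Grace: 26 + 17 + 20 + 29 = 92
Heidi → Ivan → Frank → Bob → Liam → Grace: 26 + 17 + 20 + 11 + 21 = 95
Shortest: 92.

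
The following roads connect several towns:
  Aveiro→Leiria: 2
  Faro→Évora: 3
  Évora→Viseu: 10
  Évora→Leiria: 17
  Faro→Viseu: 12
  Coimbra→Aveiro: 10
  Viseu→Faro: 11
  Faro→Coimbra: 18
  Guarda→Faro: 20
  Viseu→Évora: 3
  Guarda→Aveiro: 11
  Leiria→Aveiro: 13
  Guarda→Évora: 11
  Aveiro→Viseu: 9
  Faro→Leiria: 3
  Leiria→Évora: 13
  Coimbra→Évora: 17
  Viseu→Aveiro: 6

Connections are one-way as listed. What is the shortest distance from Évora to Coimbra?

Paths from Évora to Coimbra:
Évora → Viseu → Faro → Coimbra: 10 + 11 + 18 = 39
Évora → Leiria → Aveiro → Viseu → Faro → Coimbra: 17 + 13 + 9 + 11 + 18 = 68
Shortest: 39.

39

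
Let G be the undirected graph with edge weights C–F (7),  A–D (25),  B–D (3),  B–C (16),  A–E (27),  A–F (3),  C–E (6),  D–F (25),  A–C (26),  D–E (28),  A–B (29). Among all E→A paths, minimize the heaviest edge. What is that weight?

Checking several routes:
E -> C -> B -> D -> A: max(6, 16, 3, 25) = 25
E -> C -> B -> D -> F -> A: max(6, 16, 3, 25, 3) = 25
E -> C -> F -> A: max(6, 7, 3) = 7
The minimum achievable maximum is 7.

7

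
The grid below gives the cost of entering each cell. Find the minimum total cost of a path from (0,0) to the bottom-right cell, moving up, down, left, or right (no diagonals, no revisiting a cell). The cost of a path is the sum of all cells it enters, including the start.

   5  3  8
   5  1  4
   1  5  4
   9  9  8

Take (0,0) → (0,1) → (1,1) → (1,2) → (2,2) → (3,2) for a total of 5 + 3 + 1 + 4 + 4 + 8 = 25.

25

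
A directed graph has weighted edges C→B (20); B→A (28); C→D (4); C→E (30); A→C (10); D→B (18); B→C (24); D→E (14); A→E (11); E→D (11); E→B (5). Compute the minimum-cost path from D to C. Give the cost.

Candidate routes:
D-E-B-A-C: 14 + 5 + 28 + 10 = 57
D-B-C: 18 + 24 = 42
D-B-A-C: 18 + 28 + 10 = 56
D-E-B-C: 14 + 5 + 24 = 43
Shortest: 42.

42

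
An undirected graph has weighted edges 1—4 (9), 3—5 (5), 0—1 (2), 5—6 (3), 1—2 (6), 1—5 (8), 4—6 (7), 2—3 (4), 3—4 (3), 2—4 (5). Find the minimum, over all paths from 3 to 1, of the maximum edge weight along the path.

Some routes from 3 to 1:
3-4-2-1: max(3, 5, 6) = 6
3-2-1: max(4, 6) = 6
3-5-6-4-2-1: max(5, 3, 7, 5, 6) = 7
Best route has worst link 6.

6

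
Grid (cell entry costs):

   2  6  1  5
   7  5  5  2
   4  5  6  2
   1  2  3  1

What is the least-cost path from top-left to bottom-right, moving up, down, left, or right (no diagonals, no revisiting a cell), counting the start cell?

19

Cheapest: (0,0)→(0,1)→(0,2)→(0,3)→(1,3)→(2,3)→(3,3)
  2 + 6 + 1 + 5 + 2 + 2 + 1 = 19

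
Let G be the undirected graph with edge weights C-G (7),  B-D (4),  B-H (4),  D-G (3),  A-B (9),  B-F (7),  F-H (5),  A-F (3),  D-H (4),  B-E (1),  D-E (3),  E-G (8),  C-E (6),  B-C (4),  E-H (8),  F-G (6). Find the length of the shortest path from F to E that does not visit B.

A few of the F→E routes:
F - G - D - E: 6 + 3 + 3 = 12
F - H - E: 5 + 8 = 13
F - G - E: 6 + 8 = 14
F - G - C - E: 6 + 7 + 6 = 19
F - H - D - E: 5 + 4 + 3 = 12
The minimum is 12.

12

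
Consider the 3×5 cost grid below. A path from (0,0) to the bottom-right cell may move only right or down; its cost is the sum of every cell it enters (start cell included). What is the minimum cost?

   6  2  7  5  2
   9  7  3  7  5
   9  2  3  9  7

34

One optimal route is (0,0) → (0,1) → (0,2) → (0,3) → (0,4) → (1,4) → (2,4).
Its cost is 6 + 2 + 7 + 5 + 2 + 5 + 7 = 34.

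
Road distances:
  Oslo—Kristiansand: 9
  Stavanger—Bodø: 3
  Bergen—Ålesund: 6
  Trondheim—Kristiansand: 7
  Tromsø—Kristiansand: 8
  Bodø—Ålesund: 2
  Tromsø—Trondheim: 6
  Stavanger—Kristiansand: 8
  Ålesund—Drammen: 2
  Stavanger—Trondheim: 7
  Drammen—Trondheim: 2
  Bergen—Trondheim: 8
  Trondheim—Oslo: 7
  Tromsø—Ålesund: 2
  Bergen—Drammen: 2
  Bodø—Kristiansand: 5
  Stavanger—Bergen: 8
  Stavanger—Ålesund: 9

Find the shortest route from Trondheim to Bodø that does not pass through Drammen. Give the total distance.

10

Some routes from Trondheim to Bodø avoiding Drammen:
Trondheim -> Kristiansand -> Bodø: 7 + 5 = 12
Trondheim -> Stavanger -> Bodø: 7 + 3 = 10
Trondheim -> Tromsø -> Ålesund -> Bodø: 6 + 2 + 2 = 10
The minimum is 10.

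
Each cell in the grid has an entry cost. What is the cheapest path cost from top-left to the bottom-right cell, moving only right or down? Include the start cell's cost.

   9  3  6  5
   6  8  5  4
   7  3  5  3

30

Cheapest: [0,0] → [0,1] → [0,2] → [0,3] → [1,3] → [2,3]
  9 + 3 + 6 + 5 + 4 + 3 = 30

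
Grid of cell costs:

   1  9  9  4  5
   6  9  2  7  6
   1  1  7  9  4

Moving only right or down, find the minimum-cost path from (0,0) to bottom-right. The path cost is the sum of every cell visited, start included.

29

Best path: [0,0] [1,0] [2,0] [2,1] [2,2] [2,3] [2,4]
Cost: 1 + 6 + 1 + 1 + 7 + 9 + 4 = 29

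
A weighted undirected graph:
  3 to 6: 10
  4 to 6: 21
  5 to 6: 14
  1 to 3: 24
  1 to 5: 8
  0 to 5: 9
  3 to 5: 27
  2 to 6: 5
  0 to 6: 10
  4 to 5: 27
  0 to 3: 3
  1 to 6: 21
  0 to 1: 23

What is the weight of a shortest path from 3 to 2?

Checking several routes:
3 -> 6 -> 2: 10 + 5 = 15
3 -> 0 -> 6 -> 2: 3 + 10 + 5 = 18
3 -> 0 -> 5 -> 6 -> 2: 3 + 9 + 14 + 5 = 31
3 -> 5 -> 6 -> 2: 27 + 14 + 5 = 46
3 -> 0 -> 5 -> 1 -> 6 -> 2: 3 + 9 + 8 + 21 + 5 = 46
Shortest: 15.

15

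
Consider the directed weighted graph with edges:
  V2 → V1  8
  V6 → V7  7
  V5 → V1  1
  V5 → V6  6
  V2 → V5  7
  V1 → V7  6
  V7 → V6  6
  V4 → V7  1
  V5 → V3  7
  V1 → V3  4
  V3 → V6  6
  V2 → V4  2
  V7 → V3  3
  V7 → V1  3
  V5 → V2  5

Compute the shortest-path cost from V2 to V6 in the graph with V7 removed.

Routes from V2 to V6 avoiding V7:
V2 → V1 → V3 → V6: 8 + 4 + 6 = 18
V2 → V5 → V1 → V3 → V6: 7 + 1 + 4 + 6 = 18
V2 → V5 → V3 → V6: 7 + 7 + 6 = 20
V2 → V5 → V6: 7 + 6 = 13
Best route has total 13.

13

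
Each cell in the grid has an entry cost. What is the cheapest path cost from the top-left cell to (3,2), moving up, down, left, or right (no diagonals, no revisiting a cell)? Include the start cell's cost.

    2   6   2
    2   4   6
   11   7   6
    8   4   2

Path [0,0]→[1,0]→[1,1]→[2,1]→[3,1]→[3,2]: 2 + 2 + 4 + 7 + 4 + 2 = 21.

21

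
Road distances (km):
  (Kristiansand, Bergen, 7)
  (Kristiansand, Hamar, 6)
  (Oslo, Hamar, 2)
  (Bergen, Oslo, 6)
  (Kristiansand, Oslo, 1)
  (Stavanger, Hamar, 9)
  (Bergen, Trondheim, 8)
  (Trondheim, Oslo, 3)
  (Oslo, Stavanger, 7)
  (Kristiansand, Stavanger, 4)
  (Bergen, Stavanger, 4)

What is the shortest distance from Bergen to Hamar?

8

Some routes from Bergen to Hamar:
Bergen - Stavanger - Kristiansand - Oslo - Hamar: 4 + 4 + 1 + 2 = 11
Bergen - Kristiansand - Oslo - Hamar: 7 + 1 + 2 = 10
Bergen - Oslo - Hamar: 6 + 2 = 8
Shortest: 8 km.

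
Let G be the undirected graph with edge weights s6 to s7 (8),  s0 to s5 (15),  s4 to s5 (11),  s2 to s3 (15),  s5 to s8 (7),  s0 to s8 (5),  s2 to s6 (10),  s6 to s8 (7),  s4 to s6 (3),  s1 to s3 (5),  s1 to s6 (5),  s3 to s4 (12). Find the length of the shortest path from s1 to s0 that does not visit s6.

Routes from s1 to s0 avoiding s6:
s1 -> s3 -> s4 -> s5 -> s0: 5 + 12 + 11 + 15 = 43
s1 -> s3 -> s4 -> s5 -> s8 -> s0: 5 + 12 + 11 + 7 + 5 = 40
The minimum is 40.

40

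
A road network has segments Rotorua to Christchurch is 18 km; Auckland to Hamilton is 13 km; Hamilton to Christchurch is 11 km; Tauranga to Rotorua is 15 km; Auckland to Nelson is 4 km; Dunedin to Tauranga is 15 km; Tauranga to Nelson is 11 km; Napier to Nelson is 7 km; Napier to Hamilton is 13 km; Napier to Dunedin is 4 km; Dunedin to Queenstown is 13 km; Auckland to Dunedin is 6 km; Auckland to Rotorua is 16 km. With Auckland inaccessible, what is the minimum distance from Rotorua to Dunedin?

30

Paths from Rotorua to Dunedin avoiding Auckland:
Rotorua -> Tauranga -> Dunedin: 15 + 15 = 30
Rotorua -> Tauranga -> Nelson -> Napier -> Dunedin: 15 + 11 + 7 + 4 = 37
Rotorua -> Christchurch -> Hamilton -> Napier -> Nelson -> Tauranga -> Dunedin: 18 + 11 + 13 + 7 + 11 + 15 = 75
Rotorua -> Christchurch -> Hamilton -> Napier -> Dunedin: 18 + 11 + 13 + 4 = 46
The minimum is 30 km.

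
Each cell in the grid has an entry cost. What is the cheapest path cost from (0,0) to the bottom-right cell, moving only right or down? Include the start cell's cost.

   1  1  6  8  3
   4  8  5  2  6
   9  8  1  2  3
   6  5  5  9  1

Best path: r0c0 r0c1 r0c2 r1c2 r2c2 r2c3 r2c4 r3c4
Cost: 1 + 1 + 6 + 5 + 1 + 2 + 3 + 1 = 20

20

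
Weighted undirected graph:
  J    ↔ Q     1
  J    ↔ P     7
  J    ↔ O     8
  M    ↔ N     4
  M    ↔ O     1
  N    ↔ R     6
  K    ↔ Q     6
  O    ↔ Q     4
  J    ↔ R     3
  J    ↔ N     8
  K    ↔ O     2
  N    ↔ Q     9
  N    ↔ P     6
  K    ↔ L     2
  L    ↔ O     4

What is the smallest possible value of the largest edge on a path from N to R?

4

Comparing a few candidate routes:
N → M → O → L → K → Q → J → R: max(4, 1, 4, 2, 6, 1, 3) = 6
N → M → O → Q → J → R: max(4, 1, 4, 1, 3) = 4
N → R: max(6) = 6
N → M → O → K → Q → J → R: max(4, 1, 2, 6, 1, 3) = 6
Smallest bottleneck: 4.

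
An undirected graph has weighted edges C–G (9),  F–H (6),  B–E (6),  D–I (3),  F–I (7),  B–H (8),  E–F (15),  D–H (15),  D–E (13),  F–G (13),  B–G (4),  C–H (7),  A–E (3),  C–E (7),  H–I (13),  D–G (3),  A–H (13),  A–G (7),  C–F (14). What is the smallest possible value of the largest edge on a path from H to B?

Comparing a few candidate routes:
H→C→E→A→G→B: max(7, 7, 3, 7, 4) = 7
H→C→E→B: max(7, 7, 6) = 7
H→F→I→D→G→A→E→B: max(6, 7, 3, 3, 7, 3, 6) = 7
H→F→I→D→G→B: max(6, 7, 3, 3, 4) = 7
Smallest bottleneck: 7.

7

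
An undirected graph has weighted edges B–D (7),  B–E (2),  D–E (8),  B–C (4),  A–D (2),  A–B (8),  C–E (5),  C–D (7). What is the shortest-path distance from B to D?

Routes from B to D:
B→E→C→D: 2 + 5 + 7 = 14
B→C→E→D: 4 + 5 + 8 = 17
B→C→D: 4 + 7 = 11
B→E→D: 2 + 8 = 10
B→D: 7
B→A→D: 8 + 2 = 10
Best route has total 7.

7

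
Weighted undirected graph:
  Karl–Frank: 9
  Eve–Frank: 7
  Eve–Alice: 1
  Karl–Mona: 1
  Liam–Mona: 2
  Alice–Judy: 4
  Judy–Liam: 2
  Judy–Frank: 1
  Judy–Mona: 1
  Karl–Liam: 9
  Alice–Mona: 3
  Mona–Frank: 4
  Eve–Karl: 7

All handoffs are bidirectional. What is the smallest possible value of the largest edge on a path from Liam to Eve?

3

Some routes from Liam to Eve:
Liam-Mona-Alice-Eve: max(2, 3, 1) = 3
Liam-Mona-Frank-Judy-Alice-Eve: max(2, 4, 1, 4, 1) = 4
Liam-Mona-Judy-Alice-Eve: max(2, 1, 4, 1) = 4
Liam-Judy-Mona-Alice-Eve: max(2, 1, 3, 1) = 3
Liam-Judy-Frank-Mona-Alice-Eve: max(2, 1, 4, 3, 1) = 4
Smallest bottleneck: 3.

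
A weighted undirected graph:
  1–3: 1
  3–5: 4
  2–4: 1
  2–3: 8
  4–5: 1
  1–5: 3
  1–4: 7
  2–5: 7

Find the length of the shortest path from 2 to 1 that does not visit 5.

Routes from 2 to 1 avoiding 5:
2→3→1: 8 + 1 = 9
2→4→1: 1 + 7 = 8
Shortest: 8.

8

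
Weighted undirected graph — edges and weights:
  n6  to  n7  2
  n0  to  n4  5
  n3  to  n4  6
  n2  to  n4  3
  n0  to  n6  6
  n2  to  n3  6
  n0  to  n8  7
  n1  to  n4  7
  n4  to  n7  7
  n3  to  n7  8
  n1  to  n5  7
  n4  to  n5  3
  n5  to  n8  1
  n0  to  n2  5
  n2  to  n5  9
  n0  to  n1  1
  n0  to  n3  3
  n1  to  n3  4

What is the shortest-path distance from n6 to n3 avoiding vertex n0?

Some routes from n6 to n3 avoiding n0:
n6 → n7 → n4 → n2 → n3: 2 + 7 + 3 + 6 = 18
n6 → n7 → n4 → n3: 2 + 7 + 6 = 15
n6 → n7 → n3: 2 + 8 = 10
The minimum is 10.

10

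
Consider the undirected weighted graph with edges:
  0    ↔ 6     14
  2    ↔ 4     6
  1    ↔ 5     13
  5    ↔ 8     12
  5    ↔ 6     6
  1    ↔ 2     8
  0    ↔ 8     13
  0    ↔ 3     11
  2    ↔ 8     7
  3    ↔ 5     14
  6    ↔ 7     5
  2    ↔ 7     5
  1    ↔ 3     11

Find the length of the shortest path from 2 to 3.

19

A few of the 2→3 routes:
2 -> 8 -> 0 -> 3: 7 + 13 + 11 = 31
2 -> 8 -> 5 -> 3: 7 + 12 + 14 = 33
2 -> 7 -> 6 -> 0 -> 3: 5 + 5 + 14 + 11 = 35
2 -> 1 -> 5 -> 3: 8 + 13 + 14 = 35
2 -> 7 -> 6 -> 5 -> 3: 5 + 5 + 6 + 14 = 30
2 -> 1 -> 3: 8 + 11 = 19
The minimum is 19.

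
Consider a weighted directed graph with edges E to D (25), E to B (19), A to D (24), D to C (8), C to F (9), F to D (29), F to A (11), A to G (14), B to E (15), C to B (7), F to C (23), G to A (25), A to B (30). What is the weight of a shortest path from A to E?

Candidate routes:
A→D→C→B→E: 24 + 8 + 7 + 15 = 54
A→B→E: 30 + 15 = 45
Best route has total 45.

45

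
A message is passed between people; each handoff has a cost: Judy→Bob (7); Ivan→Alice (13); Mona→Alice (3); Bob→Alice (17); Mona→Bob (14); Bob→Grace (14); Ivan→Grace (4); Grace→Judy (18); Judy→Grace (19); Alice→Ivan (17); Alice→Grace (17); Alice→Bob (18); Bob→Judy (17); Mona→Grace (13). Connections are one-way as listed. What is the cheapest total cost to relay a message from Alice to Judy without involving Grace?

Routes from Alice to Judy avoiding Grace:
Alice -> Bob -> Judy: 18 + 17 = 35
Shortest: 35.

35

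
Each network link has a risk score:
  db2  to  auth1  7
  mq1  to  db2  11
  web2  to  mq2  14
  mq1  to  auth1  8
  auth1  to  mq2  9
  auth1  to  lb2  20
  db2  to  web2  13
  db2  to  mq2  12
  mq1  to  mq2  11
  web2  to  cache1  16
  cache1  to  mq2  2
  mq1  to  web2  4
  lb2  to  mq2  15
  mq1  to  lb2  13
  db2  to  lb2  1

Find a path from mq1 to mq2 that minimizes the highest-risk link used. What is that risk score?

9

Comparing a few candidate routes:
mq1→mq2: max(11) = 11
mq1→auth1→mq2: max(8, 9) = 9
mq1→db2→auth1→mq2: max(11, 7, 9) = 11
Smallest bottleneck: 9.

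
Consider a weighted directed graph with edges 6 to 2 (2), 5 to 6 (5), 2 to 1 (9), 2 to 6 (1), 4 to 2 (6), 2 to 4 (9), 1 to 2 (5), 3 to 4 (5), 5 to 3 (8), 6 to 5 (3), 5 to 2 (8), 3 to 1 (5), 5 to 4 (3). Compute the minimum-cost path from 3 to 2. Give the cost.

10

Paths from 3 to 2:
3→1→2: 5 + 5 = 10
3→4→2: 5 + 6 = 11
Shortest: 10.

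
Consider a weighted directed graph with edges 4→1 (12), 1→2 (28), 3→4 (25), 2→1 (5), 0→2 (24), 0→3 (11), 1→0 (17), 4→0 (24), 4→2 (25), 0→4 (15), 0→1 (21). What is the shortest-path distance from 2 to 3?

33

Paths from 2 to 3:
2→1→0→3: 5 + 17 + 11 = 33
Best route has total 33.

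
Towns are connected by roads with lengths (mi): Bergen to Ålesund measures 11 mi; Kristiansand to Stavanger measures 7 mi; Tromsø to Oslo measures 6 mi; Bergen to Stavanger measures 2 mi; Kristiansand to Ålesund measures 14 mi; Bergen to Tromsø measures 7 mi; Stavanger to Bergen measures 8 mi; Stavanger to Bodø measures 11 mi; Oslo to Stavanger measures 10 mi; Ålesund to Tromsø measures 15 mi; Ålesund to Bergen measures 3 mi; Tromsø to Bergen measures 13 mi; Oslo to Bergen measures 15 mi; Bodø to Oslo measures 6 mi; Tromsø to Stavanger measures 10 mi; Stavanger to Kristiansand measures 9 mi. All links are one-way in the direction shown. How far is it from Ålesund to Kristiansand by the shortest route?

Comparing a few candidate routes:
Ålesund-Tromsø-Bergen-Stavanger-Kristiansand: 15 + 13 + 2 + 9 = 39
Ålesund-Bergen-Tromsø-Stavanger-Kristiansand: 3 + 7 + 10 + 9 = 29
Ålesund-Bergen-Tromsø-Oslo-Stavanger-Kristiansand: 3 + 7 + 6 + 10 + 9 = 35
Ålesund-Bergen-Stavanger-Kristiansand: 3 + 2 + 9 = 14
Ålesund-Tromsø-Stavanger-Kristiansand: 15 + 10 + 9 = 34
Best route has total 14 mi.

14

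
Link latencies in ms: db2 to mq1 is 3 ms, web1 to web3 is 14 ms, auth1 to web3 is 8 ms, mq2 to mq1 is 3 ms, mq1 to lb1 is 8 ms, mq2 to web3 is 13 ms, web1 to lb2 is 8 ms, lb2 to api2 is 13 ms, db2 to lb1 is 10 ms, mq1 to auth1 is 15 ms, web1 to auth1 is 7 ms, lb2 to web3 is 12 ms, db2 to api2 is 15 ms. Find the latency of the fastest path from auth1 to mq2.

18

Checking several routes:
auth1 -> mq1 -> mq2: 15 + 3 = 18
auth1 -> web1 -> web3 -> mq2: 7 + 14 + 13 = 34
auth1 -> web3 -> mq2: 8 + 13 = 21
Best route has total 18 ms.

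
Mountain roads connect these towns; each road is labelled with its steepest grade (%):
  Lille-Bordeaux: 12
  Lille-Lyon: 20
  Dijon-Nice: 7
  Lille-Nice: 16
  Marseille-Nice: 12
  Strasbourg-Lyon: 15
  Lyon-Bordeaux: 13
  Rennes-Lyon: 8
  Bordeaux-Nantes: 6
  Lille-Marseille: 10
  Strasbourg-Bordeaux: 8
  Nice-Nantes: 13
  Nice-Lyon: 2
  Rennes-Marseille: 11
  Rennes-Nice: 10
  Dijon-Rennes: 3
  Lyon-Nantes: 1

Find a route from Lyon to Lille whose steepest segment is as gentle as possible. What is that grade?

A few of the Lyon→Lille routes:
Lyon-Nice-Rennes-Marseille-Lille: max(2, 10, 11, 10) = 11
Lyon-Rennes-Marseille-Lille: max(8, 11, 10) = 11
Lyon-Nice-Dijon-Rennes-Marseille-Lille: max(2, 7, 3, 11, 10) = 11
Smallest bottleneck: 11%.

11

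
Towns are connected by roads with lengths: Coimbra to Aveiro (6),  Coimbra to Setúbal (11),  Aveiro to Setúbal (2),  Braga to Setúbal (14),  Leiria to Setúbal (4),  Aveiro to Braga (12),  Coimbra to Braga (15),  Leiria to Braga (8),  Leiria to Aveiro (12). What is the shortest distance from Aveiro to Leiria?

6

Some routes from Aveiro to Leiria:
Aveiro → Coimbra → Setúbal → Leiria: 6 + 11 + 4 = 21
Aveiro → Braga → Leiria: 12 + 8 = 20
Aveiro → Leiria: 12
Aveiro → Setúbal → Leiria: 2 + 4 = 6
Best route has total 6.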